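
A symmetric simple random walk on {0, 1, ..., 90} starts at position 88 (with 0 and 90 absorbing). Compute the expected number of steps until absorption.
E[τ | X_0 = 88] = 176

Let v_k = E[τ | X_0 = k]. Boundary: v_0 = v_90 = 0. Recurrence: v_k = 1 + (v_{k-1} + v_{k+1})/2 for 1 ≤ k ≤ 89. The particular solution to v_k − (v_{k-1} + v_{k+1})/2 = 1 is v_k = −k^2. Adding homogeneous solution A + B k and matching boundaries gives v_k = k (90 − k). Substituting k = 88: v_88 = 88 · 2 = 176.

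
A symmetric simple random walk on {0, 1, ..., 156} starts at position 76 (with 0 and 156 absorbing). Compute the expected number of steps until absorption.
E[τ | X_0 = 76] = 6080

Let v_k = E[τ | X_0 = k]. Boundary: v_0 = v_156 = 0. Recurrence: v_k = 1 + (v_{k-1} + v_{k+1})/2 for 1 ≤ k ≤ 155. The particular solution to v_k − (v_{k-1} + v_{k+1})/2 = 1 is v_k = −k^2. Adding homogeneous solution A + B k and matching boundaries gives v_k = k (156 − k). Substituting k = 76: v_76 = 76 · 80 = 6080.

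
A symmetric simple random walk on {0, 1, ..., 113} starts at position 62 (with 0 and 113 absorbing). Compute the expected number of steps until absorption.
E[τ | X_0 = 62] = 3162

Let v_k = E[τ | X_0 = k]. Boundary: v_0 = v_113 = 0. Recurrence: v_k = 1 + (v_{k-1} + v_{k+1})/2 for 1 ≤ k ≤ 112. The particular solution to v_k − (v_{k-1} + v_{k+1})/2 = 1 is v_k = −k^2. Adding homogeneous solution A + B k and matching boundaries gives v_k = k (113 − k). Substituting k = 62: v_62 = 62 · 51 = 3162.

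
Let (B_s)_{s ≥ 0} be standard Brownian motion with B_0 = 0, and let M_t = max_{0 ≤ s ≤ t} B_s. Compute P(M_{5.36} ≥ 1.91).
P(M_{5.36} ≥ 1.91) = 2·P(B_{5.36} ≥ 1.91) = 2(1 − Φ(1.91/√5.36)) ≈ 0.4094

By the reflection principle for Brownian motion, P(M_t ≥ a) = 2 · P(B_t ≥ a) for a ≥ 0. Since B_t ~ N(0, t), P(B_t ≥ 1.91) = 1 − Φ(1.91/√t) = 1 − Φ(1.91/√5.36) = 1 − Φ(0.8250). So
  P(M_{5.36} ≥ 1.91) = 2(1 − Φ(0.8250)) ≈ 0.4094.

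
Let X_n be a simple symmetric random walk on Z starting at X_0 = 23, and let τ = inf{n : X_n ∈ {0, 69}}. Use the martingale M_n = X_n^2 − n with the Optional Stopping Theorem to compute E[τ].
E[τ] = 1058

M_n = X_n^2 − n is a martingale (since E[X_{n+1}^2 | F_n] = X_n^2 + 1). By OST (τ has finite mean in a bounded region), E[M_τ] = E[M_0] = X_0^2 − 0 = 23^2 = 529. Also E[M_τ] = E[X_τ^2] − E[τ]. The walk exits at 0 or 69, with P(hit 69 first) = 23/69, so E[X_τ^2] = 69^2 · 23/69 + 0 = 1587. Thus E[τ] = E[X_τ^2] − E[M_τ] = 1587 − 529 = 1058 = 23(69 − 23) = 1058.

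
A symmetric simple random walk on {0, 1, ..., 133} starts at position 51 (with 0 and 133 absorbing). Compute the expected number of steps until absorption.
E[τ | X_0 = 51] = 4182

Let v_k = E[τ | X_0 = k]. Boundary: v_0 = v_133 = 0. Recurrence: v_k = 1 + (v_{k-1} + v_{k+1})/2 for 1 ≤ k ≤ 132. The particular solution to v_k − (v_{k-1} + v_{k+1})/2 = 1 is v_k = −k^2. Adding homogeneous solution A + B k and matching boundaries gives v_k = k (133 − k). Substituting k = 51: v_51 = 51 · 82 = 4182.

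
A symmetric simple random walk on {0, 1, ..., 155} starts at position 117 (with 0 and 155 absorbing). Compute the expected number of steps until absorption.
E[τ | X_0 = 117] = 4446

Let v_k = E[τ | X_0 = k]. Boundary: v_0 = v_155 = 0. Recurrence: v_k = 1 + (v_{k-1} + v_{k+1})/2 for 1 ≤ k ≤ 154. The particular solution to v_k − (v_{k-1} + v_{k+1})/2 = 1 is v_k = −k^2. Adding homogeneous solution A + B k and matching boundaries gives v_k = k (155 − k). Substituting k = 117: v_117 = 117 · 38 = 4446.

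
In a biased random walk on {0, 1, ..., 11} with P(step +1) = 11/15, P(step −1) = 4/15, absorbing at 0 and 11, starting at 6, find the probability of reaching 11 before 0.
P(hit 11 before 0) = (1 − (4/11)^6) / (1 − (4/11)^11) = 40664572245/40758210901

Let u_k denote P(reach 11 before 0 | start at k). Boundary: u_0 = 0, u_11 = 1. Recurrence: u_k = 11/15·u_{k+1} + 4/15·u_{k-1} for 1 ≤ k ≤ 10. Try u_k = A + B·r^k with r = q/p = (4/15)/(11/15) = 4/11. Substitution satisfies the recurrence; boundary conditions give:
  u_k = (1 − r^k) / (1 − r^N) = (1 − (4/11)^6) / (1 − (4/11)^11) = 40664572245/40758210901.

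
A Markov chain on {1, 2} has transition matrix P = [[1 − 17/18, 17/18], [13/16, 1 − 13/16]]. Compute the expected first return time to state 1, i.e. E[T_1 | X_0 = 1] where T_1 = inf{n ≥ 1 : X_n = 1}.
E[T_1 | X_0 = 1] = 1/π_1 = 253/117

For an irreducible recurrent Markov chain with stationary distribution π, E[T_i | X_0 = i] = 1/π_i (Kac's formula). Here π_1 = (13/16)/(17/18 + 13/16) = (13/16)/(253/144) = 117/253, so E[T_1 | X_0 = 1] = 1/π_1 = (17/18 + 13/16)/(13/16) = (253/144)/(13/16) = 253/117.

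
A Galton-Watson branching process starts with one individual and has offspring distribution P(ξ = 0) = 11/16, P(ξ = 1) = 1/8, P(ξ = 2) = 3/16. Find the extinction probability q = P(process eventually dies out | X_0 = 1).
q = 1

Mean offspring μ = 0·11/16 + 1·1/8 + 2·3/16 = 1/2 ≤ 1. For μ ≤ 1 with offspring not concentrated at 1, the Galton-Watson process goes extinct almost surely, so q = 1.
(Algebraic check: The pgf is f(s) = 11/16 + 1/8·s + 3/16·s². The extinction probability q is the smallest fixed point of f in [0, 1]. Setting s = f(s):
  3/16·s² + (1/8 − 1)·s + 11/16 = 0
  3/16·s² − (11/16 + 3/16)·s + 11/16 = 0
which factors as (s − 1)·(3/16·s − 11/16) = 0, giving roots s = 1 and s = (11/16)/(3/16) = 11/3. Since 11/3 ≥ 1, the smallest root in [0, 1] is s = 1.)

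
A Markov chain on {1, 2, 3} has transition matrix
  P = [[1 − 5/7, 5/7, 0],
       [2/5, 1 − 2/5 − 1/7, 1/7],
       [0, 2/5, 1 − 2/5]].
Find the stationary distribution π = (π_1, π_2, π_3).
π = (196/671, 350/671, 125/671)

This is a birth-death chain on three states, which satisfies detailed balance: π_1 · P_{12} = π_2 · P_{21} and π_2 · P_{23} = π_3 · P_{32}.
From π_1 · 5/7 = π_2 · 2/5: π_2/π_1 = (5/7)/(2/5) = 25/14.
From π_2 · 1/7 = π_3 · 2/5: π_3/π_2 = (1/7)/(2/5) = 5/14.
Take π_1 proportional to 1; then unnormalized π = (1, 25/14, 125/196). Normalize by dividing by the sum 671/196:
  π = (196/671, 350/671, 125/671).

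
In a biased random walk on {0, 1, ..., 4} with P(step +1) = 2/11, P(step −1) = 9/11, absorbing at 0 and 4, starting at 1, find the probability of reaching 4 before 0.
P(hit 4 before 0) = (1 − (9/2)^1) / (1 − (9/2)^4) = 8/935

Let u_k denote P(reach 4 before 0 | start at k). Boundary: u_0 = 0, u_4 = 1. Recurrence: u_k = 2/11·u_{k+1} + 9/11·u_{k-1} for 1 ≤ k ≤ 3. Try u_k = A + B·r^k with r = q/p = (9/11)/(2/11) = 9/2. Substitution satisfies the recurrence; boundary conditions give:
  u_k = (1 − r^k) / (1 − r^N) = (1 − (9/2)^1) / (1 − (9/2)^4) = 8/935.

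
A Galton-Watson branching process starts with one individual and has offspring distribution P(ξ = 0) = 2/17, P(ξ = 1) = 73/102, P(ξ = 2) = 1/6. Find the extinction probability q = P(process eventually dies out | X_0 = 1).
q = 12/17

The pgf is f(s) = 2/17 + 73/102·s + 1/6·s². The extinction probability q is the smallest fixed point of f in [0, 1]. Setting s = f(s):
  1/6·s² + (73/102 − 1)·s + 2/17 = 0
  1/6·s² − (2/17 + 1/6)·s + 2/17 = 0
which factors as (s − 1)·(1/6·s − 2/17) = 0, giving roots s = 1 and s = (2/17)/(1/6) = 12/17.
Mean offspring μ = 73/102 + 2·1/6 = 107/102 > 1 (supercritical), so q < 1. The extinction probability is the smaller root: q = (2/17)/(1/6) = 12/17.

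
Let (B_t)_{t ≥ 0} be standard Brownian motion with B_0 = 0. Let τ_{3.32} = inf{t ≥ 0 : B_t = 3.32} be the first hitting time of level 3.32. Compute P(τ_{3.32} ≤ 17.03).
P(τ_{3.32} ≤ 17.03) = 2(1 − Φ(3.32/√17.03)) = 2(1 − Φ(0.8045)) ≈ 0.4211

By the reflection principle for standard BM, P(τ_b ≤ t) = 2 · P(B_t ≥ b). Since B_t ~ N(0, t), P(B_t ≥ 3.32) = 1 − Φ(3.32/√t) = 1 − Φ(3.32/√17.03) = 1 − Φ(0.8045) ≈ 0.21055. Doubling: P(τ_{3.32} ≤ 17.03) ≈ 2 · 0.21055 = 0.42110 ≈ 0.4211.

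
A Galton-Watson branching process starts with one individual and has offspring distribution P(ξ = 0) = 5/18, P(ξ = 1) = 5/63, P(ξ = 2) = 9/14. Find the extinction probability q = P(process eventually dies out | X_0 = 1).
q = 35/81

The pgf is f(s) = 5/18 + 5/63·s + 9/14·s². The extinction probability q is the smallest fixed point of f in [0, 1]. Setting s = f(s):
  9/14·s² + (5/63 − 1)·s + 5/18 = 0
  9/14·s² − (5/18 + 9/14)·s + 5/18 = 0
which factors as (s − 1)·(9/14·s − 5/18) = 0, giving roots s = 1 and s = (5/18)/(9/14) = 35/81.
Mean offspring μ = 5/63 + 2·9/14 = 86/63 > 1 (supercritical), so q < 1. The extinction probability is the smaller root: q = (5/18)/(9/14) = 35/81.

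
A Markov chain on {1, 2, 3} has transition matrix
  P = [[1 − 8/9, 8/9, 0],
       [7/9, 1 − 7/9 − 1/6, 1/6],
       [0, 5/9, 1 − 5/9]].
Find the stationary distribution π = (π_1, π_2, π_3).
π = (35/87, 40/87, 4/29)

This is a birth-death chain on three states, which satisfies detailed balance: π_1 · P_{12} = π_2 · P_{21} and π_2 · P_{23} = π_3 · P_{32}.
From π_1 · 8/9 = π_2 · 7/9: π_2/π_1 = (8/9)/(7/9) = 8/7.
From π_2 · 1/6 = π_3 · 5/9: π_3/π_2 = (1/6)/(5/9) = 3/10.
Take π_1 proportional to 1; then unnormalized π = (1, 8/7, 12/35). Normalize by dividing by the sum 87/35:
  π = (35/87, 40/87, 4/29).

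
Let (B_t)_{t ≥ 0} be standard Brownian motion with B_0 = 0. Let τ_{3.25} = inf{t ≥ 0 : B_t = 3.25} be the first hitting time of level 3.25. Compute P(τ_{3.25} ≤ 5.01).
P(τ_{3.25} ≤ 5.01) = 2(1 − Φ(3.25/√5.01)) = 2(1 − Φ(1.4520)) ≈ 0.1465

By the reflection principle for standard BM, P(τ_b ≤ t) = 2 · P(B_t ≥ b). Since B_t ~ N(0, t), P(B_t ≥ 3.25) = 1 − Φ(3.25/√t) = 1 − Φ(3.25/√5.01) = 1 − Φ(1.4520) ≈ 0.07325. Doubling: P(τ_{3.25} ≤ 5.01) ≈ 2 · 0.07325 = 0.14650 ≈ 0.1465.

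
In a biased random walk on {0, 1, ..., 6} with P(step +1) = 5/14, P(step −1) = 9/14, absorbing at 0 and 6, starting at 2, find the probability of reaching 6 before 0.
P(hit 6 before 0) = (1 − (9/5)^2) / (1 − (9/5)^6) = 625/9211

Let u_k denote P(reach 6 before 0 | start at k). Boundary: u_0 = 0, u_6 = 1. Recurrence: u_k = 5/14·u_{k+1} + 9/14·u_{k-1} for 1 ≤ k ≤ 5. Try u_k = A + B·r^k with r = q/p = (9/14)/(5/14) = 9/5. Substitution satisfies the recurrence; boundary conditions give:
  u_k = (1 − r^k) / (1 − r^N) = (1 − (9/5)^2) / (1 − (9/5)^6) = 625/9211.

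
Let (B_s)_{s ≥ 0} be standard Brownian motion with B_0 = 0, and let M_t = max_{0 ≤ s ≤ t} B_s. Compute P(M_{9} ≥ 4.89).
P(M_{9} ≥ 4.89) = 2·P(B_{9} ≥ 4.89) = 2(1 − Φ(4.89/√9)) ≈ 0.1031

By the reflection principle for Brownian motion, P(M_t ≥ a) = 2 · P(B_t ≥ a) for a ≥ 0. Since B_t ~ N(0, t), P(B_t ≥ 4.89) = 1 − Φ(4.89/√t) = 1 − Φ(4.89/√9) = 1 − Φ(1.6300). So
  P(M_{9} ≥ 4.89) = 2(1 − Φ(1.6300)) ≈ 0.1031.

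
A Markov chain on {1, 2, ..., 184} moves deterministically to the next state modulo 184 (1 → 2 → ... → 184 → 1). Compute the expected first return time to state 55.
E[T_55 | X_0 = 55] = 184

The chain cycles deterministically, so starting at state 55 it returns in exactly 184 steps. Equivalently, the stationary distribution is uniform π_j = 1/184 for every state j, so by Kac's formula E[T_55] = 1/π_55 = 184.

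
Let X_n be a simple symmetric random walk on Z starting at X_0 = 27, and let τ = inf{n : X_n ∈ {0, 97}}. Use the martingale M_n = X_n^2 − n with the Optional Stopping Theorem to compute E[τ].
E[τ] = 1890

M_n = X_n^2 − n is a martingale (since E[X_{n+1}^2 | F_n] = X_n^2 + 1). By OST (τ has finite mean in a bounded region), E[M_τ] = E[M_0] = X_0^2 − 0 = 27^2 = 729. Also E[M_τ] = E[X_τ^2] − E[τ]. The walk exits at 0 or 97, with P(hit 97 first) = 27/97, so E[X_τ^2] = 97^2 · 27/97 + 0 = 2619. Thus E[τ] = E[X_τ^2] − E[M_τ] = 2619 − 729 = 1890 = 27(97 − 27) = 1890.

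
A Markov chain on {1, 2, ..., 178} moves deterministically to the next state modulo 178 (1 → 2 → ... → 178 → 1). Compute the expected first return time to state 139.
E[T_139 | X_0 = 139] = 178

The chain cycles deterministically, so starting at state 139 it returns in exactly 178 steps. Equivalently, the stationary distribution is uniform π_j = 1/178 for every state j, so by Kac's formula E[T_139] = 1/π_139 = 178.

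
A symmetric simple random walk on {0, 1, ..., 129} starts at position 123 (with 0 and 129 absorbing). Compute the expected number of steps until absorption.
E[τ | X_0 = 123] = 738

Let v_k = E[τ | X_0 = k]. Boundary: v_0 = v_129 = 0. Recurrence: v_k = 1 + (v_{k-1} + v_{k+1})/2 for 1 ≤ k ≤ 128. The particular solution to v_k − (v_{k-1} + v_{k+1})/2 = 1 is v_k = −k^2. Adding homogeneous solution A + B k and matching boundaries gives v_k = k (129 − k). Substituting k = 123: v_123 = 123 · 6 = 738.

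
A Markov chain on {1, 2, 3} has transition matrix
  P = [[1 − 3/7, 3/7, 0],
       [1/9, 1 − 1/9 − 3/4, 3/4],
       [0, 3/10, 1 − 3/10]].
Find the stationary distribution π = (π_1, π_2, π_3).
π = (2/29, 54/203, 135/203)

This is a birth-death chain on three states, which satisfies detailed balance: π_1 · P_{12} = π_2 · P_{21} and π_2 · P_{23} = π_3 · P_{32}.
From π_1 · 3/7 = π_2 · 1/9: π_2/π_1 = (3/7)/(1/9) = 27/7.
From π_2 · 3/4 = π_3 · 3/10: π_3/π_2 = (3/4)/(3/10) = 5/2.
Take π_1 proportional to 1; then unnormalized π = (1, 27/7, 135/14). Normalize by dividing by the sum 29/2:
  π = (2/29, 54/203, 135/203).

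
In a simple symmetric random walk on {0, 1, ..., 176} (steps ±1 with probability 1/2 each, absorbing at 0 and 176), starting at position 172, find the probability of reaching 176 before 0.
P(hit 176 before 0) = 172/176 = 43/44

Let u_k = P(hit 176 before 0 | start at k). Then u_0 = 0, u_176 = 1, and u_k = u_{k-1}/2 + u_{k+1}/2 for 1 ≤ k ≤ 175. This harmonic recurrence is solved by u_k = k/176, giving u_172 = 172/176 = 43/44.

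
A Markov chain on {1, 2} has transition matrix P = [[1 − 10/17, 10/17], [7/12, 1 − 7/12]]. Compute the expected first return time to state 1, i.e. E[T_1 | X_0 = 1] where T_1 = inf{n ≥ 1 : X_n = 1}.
E[T_1 | X_0 = 1] = 1/π_1 = 239/119

For an irreducible recurrent Markov chain with stationary distribution π, E[T_i | X_0 = i] = 1/π_i (Kac's formula). Here π_1 = (7/12)/(10/17 + 7/12) = (7/12)/(239/204) = 119/239, so E[T_1 | X_0 = 1] = 1/π_1 = (10/17 + 7/12)/(7/12) = (239/204)/(7/12) = 239/119.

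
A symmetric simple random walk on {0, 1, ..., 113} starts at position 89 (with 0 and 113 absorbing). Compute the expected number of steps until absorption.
E[τ | X_0 = 89] = 2136

Let v_k = E[τ | X_0 = k]. Boundary: v_0 = v_113 = 0. Recurrence: v_k = 1 + (v_{k-1} + v_{k+1})/2 for 1 ≤ k ≤ 112. The particular solution to v_k − (v_{k-1} + v_{k+1})/2 = 1 is v_k = −k^2. Adding homogeneous solution A + B k and matching boundaries gives v_k = k (113 − k). Substituting k = 89: v_89 = 89 · 24 = 2136.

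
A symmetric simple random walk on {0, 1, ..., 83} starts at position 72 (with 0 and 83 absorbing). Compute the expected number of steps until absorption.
E[τ | X_0 = 72] = 792

Let v_k = E[τ | X_0 = k]. Boundary: v_0 = v_83 = 0. Recurrence: v_k = 1 + (v_{k-1} + v_{k+1})/2 for 1 ≤ k ≤ 82. The particular solution to v_k − (v_{k-1} + v_{k+1})/2 = 1 is v_k = −k^2. Adding homogeneous solution A + B k and matching boundaries gives v_k = k (83 − k). Substituting k = 72: v_72 = 72 · 11 = 792.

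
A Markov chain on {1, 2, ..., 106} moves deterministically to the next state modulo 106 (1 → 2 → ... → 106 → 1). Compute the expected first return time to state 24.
E[T_24 | X_0 = 24] = 106

The chain cycles deterministically, so starting at state 24 it returns in exactly 106 steps. Equivalently, the stationary distribution is uniform π_j = 1/106 for every state j, so by Kac's formula E[T_24] = 1/π_24 = 106.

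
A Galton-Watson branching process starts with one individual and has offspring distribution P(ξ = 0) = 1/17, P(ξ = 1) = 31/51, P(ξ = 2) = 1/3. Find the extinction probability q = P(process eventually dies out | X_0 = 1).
q = 3/17

The pgf is f(s) = 1/17 + 31/51·s + 1/3·s². The extinction probability q is the smallest fixed point of f in [0, 1]. Setting s = f(s):
  1/3·s² + (31/51 − 1)·s + 1/17 = 0
  1/3·s² − (1/17 + 1/3)·s + 1/17 = 0
which factors as (s − 1)·(1/3·s − 1/17) = 0, giving roots s = 1 and s = (1/17)/(1/3) = 3/17.
Mean offspring μ = 31/51 + 2·1/3 = 65/51 > 1 (supercritical), so q < 1. The extinction probability is the smaller root: q = (1/17)/(1/3) = 3/17.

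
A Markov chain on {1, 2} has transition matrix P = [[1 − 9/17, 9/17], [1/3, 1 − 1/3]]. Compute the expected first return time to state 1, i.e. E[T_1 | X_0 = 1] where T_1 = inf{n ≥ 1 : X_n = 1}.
E[T_1 | X_0 = 1] = 1/π_1 = 44/17

For an irreducible recurrent Markov chain with stationary distribution π, E[T_i | X_0 = i] = 1/π_i (Kac's formula). Here π_1 = (1/3)/(9/17 + 1/3) = (1/3)/(44/51) = 17/44, so E[T_1 | X_0 = 1] = 1/π_1 = (9/17 + 1/3)/(1/3) = (44/51)/(1/3) = 44/17.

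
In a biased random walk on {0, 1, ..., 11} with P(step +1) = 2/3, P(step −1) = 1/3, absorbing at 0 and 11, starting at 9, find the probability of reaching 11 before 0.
P(hit 11 before 0) = (1 − (1/2)^9) / (1 − (1/2)^11) = 2044/2047

Let u_k denote P(reach 11 before 0 | start at k). Boundary: u_0 = 0, u_11 = 1. Recurrence: u_k = 2/3·u_{k+1} + 1/3·u_{k-1} for 1 ≤ k ≤ 10. Try u_k = A + B·r^k with r = q/p = (1/3)/(2/3) = 1/2. Substitution satisfies the recurrence; boundary conditions give:
  u_k = (1 − r^k) / (1 − r^N) = (1 − (1/2)^9) / (1 − (1/2)^11) = 2044/2047.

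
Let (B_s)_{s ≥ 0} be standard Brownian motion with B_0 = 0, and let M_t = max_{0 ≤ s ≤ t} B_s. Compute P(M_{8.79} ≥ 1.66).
P(M_{8.79} ≥ 1.66) = 2·P(B_{8.79} ≥ 1.66) = 2(1 − Φ(1.66/√8.79)) ≈ 0.5755

By the reflection principle for Brownian motion, P(M_t ≥ a) = 2 · P(B_t ≥ a) for a ≥ 0. Since B_t ~ N(0, t), P(B_t ≥ 1.66) = 1 − Φ(1.66/√t) = 1 − Φ(1.66/√8.79) = 1 − Φ(0.5599). So
  P(M_{8.79} ≥ 1.66) = 2(1 − Φ(0.5599)) ≈ 0.5755.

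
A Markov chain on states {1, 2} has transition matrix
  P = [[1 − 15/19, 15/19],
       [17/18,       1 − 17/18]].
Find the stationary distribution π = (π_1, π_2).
π_1 = 323/593, π_2 = 270/593

Solve πP = π with π_1 + π_2 = 1. From πP = π: π_1 · (1 − 15/19) + π_2 · 17/18 = π_1 ⇒ π_2 · 17/18 = π_1 · 15/19 ⇒ π_2/π_1 = (15/19)/(17/18) = 270/323. Together with π_1 + π_2 = 1:
  π_1 = (17/18)/(15/19 + 17/18) = (17/18)/(593/342) = 323/593,
  π_2 = (15/19)/(15/19 + 17/18) = (15/19)/(593/342) = 270/593.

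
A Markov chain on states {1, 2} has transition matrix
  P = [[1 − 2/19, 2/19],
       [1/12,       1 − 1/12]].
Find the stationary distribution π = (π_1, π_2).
π_1 = 19/43, π_2 = 24/43

Solve πP = π with π_1 + π_2 = 1. From πP = π: π_1 · (1 − 2/19) + π_2 · 1/12 = π_1 ⇒ π_2 · 1/12 = π_1 · 2/19 ⇒ π_2/π_1 = (2/19)/(1/12) = 24/19. Together with π_1 + π_2 = 1:
  π_1 = (1/12)/(2/19 + 1/12) = (1/12)/(43/228) = 19/43,
  π_2 = (2/19)/(2/19 + 1/12) = (2/19)/(43/228) = 24/43.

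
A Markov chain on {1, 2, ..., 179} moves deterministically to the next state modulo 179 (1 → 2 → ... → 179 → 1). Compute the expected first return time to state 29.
E[T_29 | X_0 = 29] = 179

The chain cycles deterministically, so starting at state 29 it returns in exactly 179 steps. Equivalently, the stationary distribution is uniform π_j = 1/179 for every state j, so by Kac's formula E[T_29] = 1/π_29 = 179.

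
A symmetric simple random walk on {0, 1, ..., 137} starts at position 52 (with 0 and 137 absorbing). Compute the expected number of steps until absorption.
E[τ | X_0 = 52] = 4420

Let v_k = E[τ | X_0 = k]. Boundary: v_0 = v_137 = 0. Recurrence: v_k = 1 + (v_{k-1} + v_{k+1})/2 for 1 ≤ k ≤ 136. The particular solution to v_k − (v_{k-1} + v_{k+1})/2 = 1 is v_k = −k^2. Adding homogeneous solution A + B k and matching boundaries gives v_k = k (137 − k). Substituting k = 52: v_52 = 52 · 85 = 4420.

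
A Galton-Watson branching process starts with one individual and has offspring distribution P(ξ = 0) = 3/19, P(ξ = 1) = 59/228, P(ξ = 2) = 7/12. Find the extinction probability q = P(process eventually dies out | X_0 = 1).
q = 36/133

The pgf is f(s) = 3/19 + 59/228·s + 7/12·s². The extinction probability q is the smallest fixed point of f in [0, 1]. Setting s = f(s):
  7/12·s² + (59/228 − 1)·s + 3/19 = 0
  7/12·s² − (3/19 + 7/12)·s + 3/19 = 0
which factors as (s − 1)·(7/12·s − 3/19) = 0, giving roots s = 1 and s = (3/19)/(7/12) = 36/133.
Mean offspring μ = 59/228 + 2·7/12 = 325/228 > 1 (supercritical), so q < 1. The extinction probability is the smaller root: q = (3/19)/(7/12) = 36/133.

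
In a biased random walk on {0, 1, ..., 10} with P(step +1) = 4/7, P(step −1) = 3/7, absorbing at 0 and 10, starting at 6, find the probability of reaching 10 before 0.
P(hit 10 before 0) = (1 − (3/4)^6) / (1 − (3/4)^10) = 123136/141361

Let u_k denote P(reach 10 before 0 | start at k). Boundary: u_0 = 0, u_10 = 1. Recurrence: u_k = 4/7·u_{k+1} + 3/7·u_{k-1} for 1 ≤ k ≤ 9. Try u_k = A + B·r^k with r = q/p = (3/7)/(4/7) = 3/4. Substitution satisfies the recurrence; boundary conditions give:
  u_k = (1 − r^k) / (1 − r^N) = (1 − (3/4)^6) / (1 − (3/4)^10) = 123136/141361.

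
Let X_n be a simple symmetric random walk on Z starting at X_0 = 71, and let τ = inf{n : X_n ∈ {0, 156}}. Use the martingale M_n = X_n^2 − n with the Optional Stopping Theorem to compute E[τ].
E[τ] = 6035

M_n = X_n^2 − n is a martingale (since E[X_{n+1}^2 | F_n] = X_n^2 + 1). By OST (τ has finite mean in a bounded region), E[M_τ] = E[M_0] = X_0^2 − 0 = 71^2 = 5041. Also E[M_τ] = E[X_τ^2] − E[τ]. The walk exits at 0 or 156, with P(hit 156 first) = 71/156, so E[X_τ^2] = 156^2 · 71/156 + 0 = 11076. Thus E[τ] = E[X_τ^2] − E[M_τ] = 11076 − 5041 = 6035 = 71(156 − 71) = 6035.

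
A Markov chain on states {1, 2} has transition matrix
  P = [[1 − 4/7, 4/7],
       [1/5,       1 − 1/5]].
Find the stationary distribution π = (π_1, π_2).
π_1 = 7/27, π_2 = 20/27

Solve πP = π with π_1 + π_2 = 1. From πP = π: π_1 · (1 − 4/7) + π_2 · 1/5 = π_1 ⇒ π_2 · 1/5 = π_1 · 4/7 ⇒ π_2/π_1 = (4/7)/(1/5) = 20/7. Together with π_1 + π_2 = 1:
  π_1 = (1/5)/(4/7 + 1/5) = (1/5)/(27/35) = 7/27,
  π_2 = (4/7)/(4/7 + 1/5) = (4/7)/(27/35) = 20/27.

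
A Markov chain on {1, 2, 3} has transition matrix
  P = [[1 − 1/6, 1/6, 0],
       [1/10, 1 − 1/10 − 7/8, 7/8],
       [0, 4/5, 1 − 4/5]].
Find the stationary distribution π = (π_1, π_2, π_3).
π = (96/431, 160/431, 175/431)

This is a birth-death chain on three states, which satisfies detailed balance: π_1 · P_{12} = π_2 · P_{21} and π_2 · P_{23} = π_3 · P_{32}.
From π_1 · 1/6 = π_2 · 1/10: π_2/π_1 = (1/6)/(1/10) = 5/3.
From π_2 · 7/8 = π_3 · 4/5: π_3/π_2 = (7/8)/(4/5) = 35/32.
Take π_1 proportional to 1; then unnormalized π = (1, 5/3, 175/96). Normalize by dividing by the sum 431/96:
  π = (96/431, 160/431, 175/431).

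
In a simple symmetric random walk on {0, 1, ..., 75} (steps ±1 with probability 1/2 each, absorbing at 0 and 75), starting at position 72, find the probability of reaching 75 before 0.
P(hit 75 before 0) = 72/75 = 24/25

Let u_k = P(hit 75 before 0 | start at k). Then u_0 = 0, u_75 = 1, and u_k = u_{k-1}/2 + u_{k+1}/2 for 1 ≤ k ≤ 74. This harmonic recurrence is solved by u_k = k/75, giving u_72 = 72/75 = 24/25.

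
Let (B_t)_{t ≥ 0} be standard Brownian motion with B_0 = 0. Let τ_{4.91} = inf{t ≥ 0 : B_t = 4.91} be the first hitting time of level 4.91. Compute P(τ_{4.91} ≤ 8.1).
P(τ_{4.91} ≤ 8.1) = 2(1 − Φ(4.91/√8.1)) = 2(1 − Φ(1.7252)) ≈ 0.0845

By the reflection principle for standard BM, P(τ_b ≤ t) = 2 · P(B_t ≥ b). Since B_t ~ N(0, t), P(B_t ≥ 4.91) = 1 − Φ(4.91/√t) = 1 − Φ(4.91/√8.1) = 1 − Φ(1.7252) ≈ 0.04225. Doubling: P(τ_{4.91} ≤ 8.1) ≈ 2 · 0.04225 = 0.08450 ≈ 0.0845.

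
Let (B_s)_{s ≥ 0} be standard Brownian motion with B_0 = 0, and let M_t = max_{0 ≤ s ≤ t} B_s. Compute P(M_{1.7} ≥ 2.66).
P(M_{1.7} ≥ 2.66) = 2·P(B_{1.7} ≥ 2.66) = 2(1 − Φ(2.66/√1.7)) ≈ 0.0413

By the reflection principle for Brownian motion, P(M_t ≥ a) = 2 · P(B_t ≥ a) for a ≥ 0. Since B_t ~ N(0, t), P(B_t ≥ 2.66) = 1 − Φ(2.66/√t) = 1 − Φ(2.66/√1.7) = 1 − Φ(2.0401). So
  P(M_{1.7} ≥ 2.66) = 2(1 − Φ(2.0401)) ≈ 0.0413.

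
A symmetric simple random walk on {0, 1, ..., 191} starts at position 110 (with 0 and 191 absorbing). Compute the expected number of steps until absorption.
E[τ | X_0 = 110] = 8910

Let v_k = E[τ | X_0 = k]. Boundary: v_0 = v_191 = 0. Recurrence: v_k = 1 + (v_{k-1} + v_{k+1})/2 for 1 ≤ k ≤ 190. The particular solution to v_k − (v_{k-1} + v_{k+1})/2 = 1 is v_k = −k^2. Adding homogeneous solution A + B k and matching boundaries gives v_k = k (191 − k). Substituting k = 110: v_110 = 110 · 81 = 8910.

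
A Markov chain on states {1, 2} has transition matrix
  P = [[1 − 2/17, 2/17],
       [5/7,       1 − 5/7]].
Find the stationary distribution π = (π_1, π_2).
π_1 = 85/99, π_2 = 14/99

Solve πP = π with π_1 + π_2 = 1. From πP = π: π_1 · (1 − 2/17) + π_2 · 5/7 = π_1 ⇒ π_2 · 5/7 = π_1 · 2/17 ⇒ π_2/π_1 = (2/17)/(5/7) = 14/85. Together with π_1 + π_2 = 1:
  π_1 = (5/7)/(2/17 + 5/7) = (5/7)/(99/119) = 85/99,
  π_2 = (2/17)/(2/17 + 5/7) = (2/17)/(99/119) = 14/99.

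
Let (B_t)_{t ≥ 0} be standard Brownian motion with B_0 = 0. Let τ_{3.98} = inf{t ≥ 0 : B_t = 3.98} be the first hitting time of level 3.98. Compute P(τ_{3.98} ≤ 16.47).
P(τ_{3.98} ≤ 16.47) = 2(1 − Φ(3.98/√16.47)) = 2(1 − Φ(0.9807)) ≈ 0.3267

By the reflection principle for standard BM, P(τ_b ≤ t) = 2 · P(B_t ≥ b). Since B_t ~ N(0, t), P(B_t ≥ 3.98) = 1 − Φ(3.98/√t) = 1 − Φ(3.98/√16.47) = 1 − Φ(0.9807) ≈ 0.16337. Doubling: P(τ_{3.98} ≤ 16.47) ≈ 2 · 0.16337 = 0.32674 ≈ 0.3267.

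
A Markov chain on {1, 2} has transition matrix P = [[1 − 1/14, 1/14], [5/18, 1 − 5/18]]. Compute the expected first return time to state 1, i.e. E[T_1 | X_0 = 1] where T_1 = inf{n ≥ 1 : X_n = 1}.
E[T_1 | X_0 = 1] = 1/π_1 = 44/35

For an irreducible recurrent Markov chain with stationary distribution π, E[T_i | X_0 = i] = 1/π_i (Kac's formula). Here π_1 = (5/18)/(1/14 + 5/18) = (5/18)/(22/63) = 35/44, so E[T_1 | X_0 = 1] = 1/π_1 = (1/14 + 5/18)/(5/18) = (22/63)/(5/18) = 44/35.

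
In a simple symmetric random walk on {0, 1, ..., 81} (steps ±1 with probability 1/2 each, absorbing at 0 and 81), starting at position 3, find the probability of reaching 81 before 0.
P(hit 81 before 0) = 3/81 = 1/27

Let u_k = P(hit 81 before 0 | start at k). Then u_0 = 0, u_81 = 1, and u_k = u_{k-1}/2 + u_{k+1}/2 for 1 ≤ k ≤ 80. This harmonic recurrence is solved by u_k = k/81, giving u_3 = 3/81 = 1/27.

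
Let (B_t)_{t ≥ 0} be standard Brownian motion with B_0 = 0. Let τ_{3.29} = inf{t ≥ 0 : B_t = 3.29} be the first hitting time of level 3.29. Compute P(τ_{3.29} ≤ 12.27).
P(τ_{3.29} ≤ 12.27) = 2(1 − Φ(3.29/√12.27)) = 2(1 − Φ(0.9392)) ≈ 0.3476

By the reflection principle for standard BM, P(τ_b ≤ t) = 2 · P(B_t ≥ b). Since B_t ~ N(0, t), P(B_t ≥ 3.29) = 1 − Φ(3.29/√t) = 1 − Φ(3.29/√12.27) = 1 − Φ(0.9392) ≈ 0.17381. Doubling: P(τ_{3.29} ≤ 12.27) ≈ 2 · 0.17381 = 0.34762 ≈ 0.3476.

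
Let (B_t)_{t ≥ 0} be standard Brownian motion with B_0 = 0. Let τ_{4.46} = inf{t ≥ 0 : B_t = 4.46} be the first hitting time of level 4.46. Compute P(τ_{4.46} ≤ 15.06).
P(τ_{4.46} ≤ 15.06) = 2(1 − Φ(4.46/√15.06)) = 2(1 − Φ(1.1493)) ≈ 0.2504

By the reflection principle for standard BM, P(τ_b ≤ t) = 2 · P(B_t ≥ b). Since B_t ~ N(0, t), P(B_t ≥ 4.46) = 1 − Φ(4.46/√t) = 1 − Φ(4.46/√15.06) = 1 − Φ(1.1493) ≈ 0.12522. Doubling: P(τ_{4.46} ≤ 15.06) ≈ 2 · 0.12522 = 0.25044 ≈ 0.2504.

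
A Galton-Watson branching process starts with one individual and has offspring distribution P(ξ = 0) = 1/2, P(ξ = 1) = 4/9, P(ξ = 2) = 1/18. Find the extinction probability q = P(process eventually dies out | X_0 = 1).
q = 1

Mean offspring μ = 0·1/2 + 1·4/9 + 2·1/18 = 5/9 ≤ 1. For μ ≤ 1 with offspring not concentrated at 1, the Galton-Watson process goes extinct almost surely, so q = 1.
(Algebraic check: The pgf is f(s) = 1/2 + 4/9·s + 1/18·s². The extinction probability q is the smallest fixed point of f in [0, 1]. Setting s = f(s):
  1/18·s² + (4/9 − 1)·s + 1/2 = 0
  1/18·s² − (1/2 + 1/18)·s + 1/2 = 0
which factors as (s − 1)·(1/18·s − 1/2) = 0, giving roots s = 1 and s = (1/2)/(1/18) = 9. Since 9 ≥ 1, the smallest root in [0, 1] is s = 1.)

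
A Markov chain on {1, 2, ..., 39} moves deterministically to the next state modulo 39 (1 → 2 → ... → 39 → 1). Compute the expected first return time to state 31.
E[T_31 | X_0 = 31] = 39

The chain cycles deterministically, so starting at state 31 it returns in exactly 39 steps. Equivalently, the stationary distribution is uniform π_j = 1/39 for every state j, so by Kac's formula E[T_31] = 1/π_31 = 39.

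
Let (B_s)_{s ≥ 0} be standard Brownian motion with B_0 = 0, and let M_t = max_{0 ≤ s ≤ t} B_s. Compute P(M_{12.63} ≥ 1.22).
P(M_{12.63} ≥ 1.22) = 2·P(B_{12.63} ≥ 1.22) = 2(1 − Φ(1.22/√12.63)) ≈ 0.7314

By the reflection principle for Brownian motion, P(M_t ≥ a) = 2 · P(B_t ≥ a) for a ≥ 0. Since B_t ~ N(0, t), P(B_t ≥ 1.22) = 1 − Φ(1.22/√t) = 1 − Φ(1.22/√12.63) = 1 − Φ(0.3433). So
  P(M_{12.63} ≥ 1.22) = 2(1 − Φ(0.3433)) ≈ 0.7314.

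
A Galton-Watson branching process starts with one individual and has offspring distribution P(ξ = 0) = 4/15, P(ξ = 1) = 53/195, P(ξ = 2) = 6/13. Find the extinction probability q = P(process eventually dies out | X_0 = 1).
q = 26/45

The pgf is f(s) = 4/15 + 53/195·s + 6/13·s². The extinction probability q is the smallest fixed point of f in [0, 1]. Setting s = f(s):
  6/13·s² + (53/195 − 1)·s + 4/15 = 0
  6/13·s² − (4/15 + 6/13)·s + 4/15 = 0
which factors as (s − 1)·(6/13·s − 4/15) = 0, giving roots s = 1 and s = (4/15)/(6/13) = 26/45.
Mean offspring μ = 53/195 + 2·6/13 = 233/195 > 1 (supercritical), so q < 1. The extinction probability is the smaller root: q = (4/15)/(6/13) = 26/45.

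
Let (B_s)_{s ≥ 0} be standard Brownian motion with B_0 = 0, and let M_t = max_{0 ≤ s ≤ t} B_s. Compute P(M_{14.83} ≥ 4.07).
P(M_{14.83} ≥ 4.07) = 2·P(B_{14.83} ≥ 4.07) = 2(1 − Φ(4.07/√14.83)) ≈ 0.2906

By the reflection principle for Brownian motion, P(M_t ≥ a) = 2 · P(B_t ≥ a) for a ≥ 0. Since B_t ~ N(0, t), P(B_t ≥ 4.07) = 1 − Φ(4.07/√t) = 1 − Φ(4.07/√14.83) = 1 − Φ(1.0569). So
  P(M_{14.83} ≥ 4.07) = 2(1 − Φ(1.0569)) ≈ 0.2906.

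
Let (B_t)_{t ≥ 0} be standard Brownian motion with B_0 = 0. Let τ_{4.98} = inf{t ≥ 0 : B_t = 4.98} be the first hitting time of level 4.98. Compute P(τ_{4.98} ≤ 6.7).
P(τ_{4.98} ≤ 6.7) = 2(1 − Φ(4.98/√6.7)) = 2(1 − Φ(1.9239)) ≈ 0.0544

By the reflection principle for standard BM, P(τ_b ≤ t) = 2 · P(B_t ≥ b). Since B_t ~ N(0, t), P(B_t ≥ 4.98) = 1 − Φ(4.98/√t) = 1 − Φ(4.98/√6.7) = 1 − Φ(1.9239) ≈ 0.02718. Doubling: P(τ_{4.98} ≤ 6.7) ≈ 2 · 0.02718 = 0.05436 ≈ 0.0544.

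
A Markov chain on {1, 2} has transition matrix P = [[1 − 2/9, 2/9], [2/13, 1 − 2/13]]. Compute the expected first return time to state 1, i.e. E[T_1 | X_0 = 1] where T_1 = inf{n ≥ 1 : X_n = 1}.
E[T_1 | X_0 = 1] = 1/π_1 = 22/9

For an irreducible recurrent Markov chain with stationary distribution π, E[T_i | X_0 = i] = 1/π_i (Kac's formula). Here π_1 = (2/13)/(2/9 + 2/13) = (2/13)/(44/117) = 9/22, so E[T_1 | X_0 = 1] = 1/π_1 = (2/9 + 2/13)/(2/13) = (44/117)/(2/13) = 22/9.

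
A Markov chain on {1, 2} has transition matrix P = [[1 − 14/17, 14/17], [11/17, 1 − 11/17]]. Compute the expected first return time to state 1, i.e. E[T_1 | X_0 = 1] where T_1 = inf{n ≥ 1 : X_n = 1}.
E[T_1 | X_0 = 1] = 1/π_1 = 25/11

For an irreducible recurrent Markov chain with stationary distribution π, E[T_i | X_0 = i] = 1/π_i (Kac's formula). Here π_1 = (11/17)/(14/17 + 11/17) = (11/17)/(25/17) = 11/25, so E[T_1 | X_0 = 1] = 1/π_1 = (14/17 + 11/17)/(11/17) = (25/17)/(11/17) = 25/11.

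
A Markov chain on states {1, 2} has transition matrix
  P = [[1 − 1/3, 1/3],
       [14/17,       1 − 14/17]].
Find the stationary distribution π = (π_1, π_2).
π_1 = 42/59, π_2 = 17/59

Solve πP = π with π_1 + π_2 = 1. From πP = π: π_1 · (1 − 1/3) + π_2 · 14/17 = π_1 ⇒ π_2 · 14/17 = π_1 · 1/3 ⇒ π_2/π_1 = (1/3)/(14/17) = 17/42. Together with π_1 + π_2 = 1:
  π_1 = (14/17)/(1/3 + 14/17) = (14/17)/(59/51) = 42/59,
  π_2 = (1/3)/(1/3 + 14/17) = (1/3)/(59/51) = 17/59.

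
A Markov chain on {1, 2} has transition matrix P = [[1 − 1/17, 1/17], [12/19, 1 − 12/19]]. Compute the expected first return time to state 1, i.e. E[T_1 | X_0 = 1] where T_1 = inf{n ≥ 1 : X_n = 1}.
E[T_1 | X_0 = 1] = 1/π_1 = 223/204

For an irreducible recurrent Markov chain with stationary distribution π, E[T_i | X_0 = i] = 1/π_i (Kac's formula). Here π_1 = (12/19)/(1/17 + 12/19) = (12/19)/(223/323) = 204/223, so E[T_1 | X_0 = 1] = 1/π_1 = (1/17 + 12/19)/(12/19) = (223/323)/(12/19) = 223/204.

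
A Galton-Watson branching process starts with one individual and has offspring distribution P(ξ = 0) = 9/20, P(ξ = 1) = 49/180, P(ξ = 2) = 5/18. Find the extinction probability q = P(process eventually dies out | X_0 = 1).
q = 1

Mean offspring μ = 0·9/20 + 1·49/180 + 2·5/18 = 149/180 ≤ 1. For μ ≤ 1 with offspring not concentrated at 1, the Galton-Watson process goes extinct almost surely, so q = 1.
(Algebraic check: The pgf is f(s) = 9/20 + 49/180·s + 5/18·s². The extinction probability q is the smallest fixed point of f in [0, 1]. Setting s = f(s):
  5/18·s² + (49/180 − 1)·s + 9/20 = 0
  5/18·s² − (9/20 + 5/18)·s + 9/20 = 0
which factors as (s − 1)·(5/18·s − 9/20) = 0, giving roots s = 1 and s = (9/20)/(5/18) = 81/50. Since 81/50 ≥ 1, the smallest root in [0, 1] is s = 1.)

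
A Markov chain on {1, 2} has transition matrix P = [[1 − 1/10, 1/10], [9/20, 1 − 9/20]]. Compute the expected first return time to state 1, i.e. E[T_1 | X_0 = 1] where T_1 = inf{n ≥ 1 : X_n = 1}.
E[T_1 | X_0 = 1] = 1/π_1 = 11/9

For an irreducible recurrent Markov chain with stationary distribution π, E[T_i | X_0 = i] = 1/π_i (Kac's formula). Here π_1 = (9/20)/(1/10 + 9/20) = (9/20)/(11/20) = 9/11, so E[T_1 | X_0 = 1] = 1/π_1 = (1/10 + 9/20)/(9/20) = (11/20)/(9/20) = 11/9.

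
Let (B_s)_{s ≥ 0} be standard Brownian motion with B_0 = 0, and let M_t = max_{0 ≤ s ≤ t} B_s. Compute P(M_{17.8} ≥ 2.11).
P(M_{17.8} ≥ 2.11) = 2·P(B_{17.8} ≥ 2.11) = 2(1 − Φ(2.11/√17.8)) ≈ 0.6170

By the reflection principle for Brownian motion, P(M_t ≥ a) = 2 · P(B_t ≥ a) for a ≥ 0. Since B_t ~ N(0, t), P(B_t ≥ 2.11) = 1 − Φ(2.11/√t) = 1 − Φ(2.11/√17.8) = 1 − Φ(0.5001). So
  P(M_{17.8} ≥ 2.11) = 2(1 − Φ(0.5001)) ≈ 0.6170.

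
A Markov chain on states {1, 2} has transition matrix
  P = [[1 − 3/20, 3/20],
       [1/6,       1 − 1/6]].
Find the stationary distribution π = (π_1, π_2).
π_1 = 10/19, π_2 = 9/19

Solve πP = π with π_1 + π_2 = 1. From πP = π: π_1 · (1 − 3/20) + π_2 · 1/6 = π_1 ⇒ π_2 · 1/6 = π_1 · 3/20 ⇒ π_2/π_1 = (3/20)/(1/6) = 9/10. Together with π_1 + π_2 = 1:
  π_1 = (1/6)/(3/20 + 1/6) = (1/6)/(19/60) = 10/19,
  π_2 = (3/20)/(3/20 + 1/6) = (3/20)/(19/60) = 9/19.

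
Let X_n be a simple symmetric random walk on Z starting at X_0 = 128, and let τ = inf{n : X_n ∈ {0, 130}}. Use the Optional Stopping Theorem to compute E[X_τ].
E[X_τ] = 128

X_n is a martingale and τ is a bounded-mean stopping time (indeed τ is finite a.s. with bounded expectation since the walk is in a bounded region). By the OST, E[X_τ] = E[X_0] = 128. Equivalently: E[X_τ] = 130 · P(hit 130 first) + 0 · P(hit 0 first) = 130 · (128/130) = 128.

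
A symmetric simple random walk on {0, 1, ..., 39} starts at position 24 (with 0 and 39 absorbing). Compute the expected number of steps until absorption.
E[τ | X_0 = 24] = 360

Let v_k = E[τ | X_0 = k]. Boundary: v_0 = v_39 = 0. Recurrence: v_k = 1 + (v_{k-1} + v_{k+1})/2 for 1 ≤ k ≤ 38. The particular solution to v_k − (v_{k-1} + v_{k+1})/2 = 1 is v_k = −k^2. Adding homogeneous solution A + B k and matching boundaries gives v_k = k (39 − k). Substituting k = 24: v_24 = 24 · 15 = 360.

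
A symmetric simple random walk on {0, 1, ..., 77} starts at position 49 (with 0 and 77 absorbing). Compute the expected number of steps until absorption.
E[τ | X_0 = 49] = 1372

Let v_k = E[τ | X_0 = k]. Boundary: v_0 = v_77 = 0. Recurrence: v_k = 1 + (v_{k-1} + v_{k+1})/2 for 1 ≤ k ≤ 76. The particular solution to v_k − (v_{k-1} + v_{k+1})/2 = 1 is v_k = −k^2. Adding homogeneous solution A + B k and matching boundaries gives v_k = k (77 − k). Substituting k = 49: v_49 = 49 · 28 = 1372.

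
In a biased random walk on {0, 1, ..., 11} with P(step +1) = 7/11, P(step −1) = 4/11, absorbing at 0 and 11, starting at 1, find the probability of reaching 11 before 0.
P(hit 11 before 0) = (1 − (4/7)^1) / (1 − (4/7)^11) = 282475249/657710813

Let u_k denote P(reach 11 before 0 | start at k). Boundary: u_0 = 0, u_11 = 1. Recurrence: u_k = 7/11·u_{k+1} + 4/11·u_{k-1} for 1 ≤ k ≤ 10. Try u_k = A + B·r^k with r = q/p = (4/11)/(7/11) = 4/7. Substitution satisfies the recurrence; boundary conditions give:
  u_k = (1 − r^k) / (1 − r^N) = (1 − (4/7)^1) / (1 − (4/7)^11) = 282475249/657710813.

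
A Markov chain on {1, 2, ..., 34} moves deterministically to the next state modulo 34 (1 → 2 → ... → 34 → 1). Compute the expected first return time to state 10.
E[T_10 | X_0 = 10] = 34

The chain cycles deterministically, so starting at state 10 it returns in exactly 34 steps. Equivalently, the stationary distribution is uniform π_j = 1/34 for every state j, so by Kac's formula E[T_10] = 1/π_10 = 34.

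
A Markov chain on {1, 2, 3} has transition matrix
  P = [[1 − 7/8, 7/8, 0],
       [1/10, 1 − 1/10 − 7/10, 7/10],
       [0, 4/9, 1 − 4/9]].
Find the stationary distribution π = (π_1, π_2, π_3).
π = (32/753, 280/753, 147/251)

This is a birth-death chain on three states, which satisfies detailed balance: π_1 · P_{12} = π_2 · P_{21} and π_2 · P_{23} = π_3 · P_{32}.
From π_1 · 7/8 = π_2 · 1/10: π_2/π_1 = (7/8)/(1/10) = 35/4.
From π_2 · 7/10 = π_3 · 4/9: π_3/π_2 = (7/10)/(4/9) = 63/40.
Take π_1 proportional to 1; then unnormalized π = (1, 35/4, 441/32). Normalize by dividing by the sum 753/32:
  π = (32/753, 280/753, 147/251).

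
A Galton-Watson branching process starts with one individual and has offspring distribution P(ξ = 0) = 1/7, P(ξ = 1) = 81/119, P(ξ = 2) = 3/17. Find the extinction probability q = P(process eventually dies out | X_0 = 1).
q = 17/21

The pgf is f(s) = 1/7 + 81/119·s + 3/17·s². The extinction probability q is the smallest fixed point of f in [0, 1]. Setting s = f(s):
  3/17·s² + (81/119 − 1)·s + 1/7 = 0
  3/17·s² − (1/7 + 3/17)·s + 1/7 = 0
which factors as (s − 1)·(3/17·s − 1/7) = 0, giving roots s = 1 and s = (1/7)/(3/17) = 17/21.
Mean offspring μ = 81/119 + 2·3/17 = 123/119 > 1 (supercritical), so q < 1. The extinction probability is the smaller root: q = (1/7)/(3/17) = 17/21.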